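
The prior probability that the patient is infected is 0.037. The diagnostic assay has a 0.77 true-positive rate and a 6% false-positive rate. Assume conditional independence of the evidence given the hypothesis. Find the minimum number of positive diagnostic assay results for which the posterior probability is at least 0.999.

4

Prior odds: 0.037 ÷ 0.963 = 37/963.
Likelihood ratio of a positive result = 0.77/0.06 = 77/6.
Target posterior odds = 0.999/0.001 = 999.
Need (37/963) × (77/6)ⁿ ≥ 999, i.e. (77/6)ⁿ ≥ 26001.
(77/6)³ = 456533/216 falls short of 26001 but (77/6)⁴ = 35153041/1296 reaches it, so n = 4.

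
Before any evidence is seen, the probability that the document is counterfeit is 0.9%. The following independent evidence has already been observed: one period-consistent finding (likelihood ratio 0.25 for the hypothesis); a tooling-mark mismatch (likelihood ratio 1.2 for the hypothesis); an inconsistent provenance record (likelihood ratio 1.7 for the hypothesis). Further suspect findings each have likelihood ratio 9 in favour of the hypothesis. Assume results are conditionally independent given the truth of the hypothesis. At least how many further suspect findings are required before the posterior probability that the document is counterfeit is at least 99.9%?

Prior odds = 0.009/0.991 = 9/991.
Combined Bayes factor of the evidence already in hand = 0.25 × 1.2 × 1.7 = 0.51.
Odds after that evidence = (9/991) × 0.51 = 459/99100.
Target odds = 0.999/0.001 = 999.
Need 9ⁿ ≥ 999 ÷ (459/99100) = 3666700/17.
9⁵ = 59049 falls short of 3666700/17 but 9⁶ = 531441 reaches it, so n = 6.

6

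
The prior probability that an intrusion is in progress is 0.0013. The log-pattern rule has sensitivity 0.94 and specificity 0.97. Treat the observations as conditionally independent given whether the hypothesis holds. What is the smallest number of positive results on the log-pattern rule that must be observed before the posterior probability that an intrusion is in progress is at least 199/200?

Prior odds: 0.0013 ÷ 0.9987 = 13/9987.
False-positive rate = 1 − 0.97 = 0.03; likelihood ratio of a positive = 0.94/0.03 = 94/3.
Target odds: 0.995 ÷ 0.005 = 199.
Need (13/9987) × (94/3)ⁿ ≥ 199, i.e. (94/3)ⁿ ≥ 1987413/13.
(94/3)³ = 830584/27 falls short of 1987413/13 but (94/3)⁴ = 78074896/81 reaches it, so n = 4.

4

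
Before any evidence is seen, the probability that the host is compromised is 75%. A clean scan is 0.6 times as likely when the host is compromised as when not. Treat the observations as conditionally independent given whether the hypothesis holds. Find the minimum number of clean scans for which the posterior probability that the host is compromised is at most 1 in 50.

Prior odds = 0.75/0.25 = 3.
Likelihood ratio per clean scan = 0.6.
Target odds: 0.02 ÷ 0.98 = 1/49.
Require 0.6ⁿ ≤ 1/49 ÷ 3 = 1/147.
0.6⁹ = 19683/1953125 is still above 1/147 but 0.6¹⁰ = 59049/9765625 is at or below it, so n = 10.

10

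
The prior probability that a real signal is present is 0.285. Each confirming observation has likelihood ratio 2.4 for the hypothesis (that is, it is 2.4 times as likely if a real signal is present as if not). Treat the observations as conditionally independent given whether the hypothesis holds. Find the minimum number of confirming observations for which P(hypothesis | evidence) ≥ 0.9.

Prior odds: 0.285 ÷ 0.715 = 57/143.
Likelihood ratio per confirming observation = 2.4.
Target posterior odds = 0.9/0.1 = 9.
Require 2.4ⁿ ≥ 9 ÷ (57/143) = 429/19.
2.4³ = 13.824 falls short of 429/19 but 2.4⁴ = 33.1776 reaches it, so n = 4.

4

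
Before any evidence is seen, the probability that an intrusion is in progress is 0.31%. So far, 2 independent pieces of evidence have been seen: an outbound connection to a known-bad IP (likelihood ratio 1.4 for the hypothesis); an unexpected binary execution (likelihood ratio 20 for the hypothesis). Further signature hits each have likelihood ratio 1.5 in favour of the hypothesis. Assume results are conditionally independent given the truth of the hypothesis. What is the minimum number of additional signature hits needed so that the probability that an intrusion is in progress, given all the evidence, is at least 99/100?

Prior odds = 0.0031/0.9969 = 31/9969.
Combined Bayes factor of the evidence already in hand = 1.4 × 20 = 28.
Odds after that evidence = (31/9969) × 28 = 868/9969.
Target odds = 0.99/0.01 = 99.
Need 1.5ⁿ ≥ 99 ÷ (868/9969) = 986931/868.
1.5¹⁷ = 129140163/131072 falls short of 986931/868 but 1.5¹⁸ = 387420489/262144 reaches it, so n = 18.

18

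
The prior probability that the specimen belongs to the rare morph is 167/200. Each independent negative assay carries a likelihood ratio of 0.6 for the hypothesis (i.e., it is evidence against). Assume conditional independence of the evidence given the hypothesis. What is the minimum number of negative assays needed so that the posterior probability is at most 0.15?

7

Prior odds = 0.835/0.165 = 167/33.
Likelihood ratio per negative assay = 0.6.
Target odds: 0.15 ÷ 0.85 = 3/17.
Need (167/33) × 0.6ⁿ ≤ 3/17, i.e. 0.6ⁿ ≤ 99/2839.
0.6⁶ = 729/15625 is still above 99/2839 but 0.6⁷ = 2187/78125 is at or below it, so n = 7.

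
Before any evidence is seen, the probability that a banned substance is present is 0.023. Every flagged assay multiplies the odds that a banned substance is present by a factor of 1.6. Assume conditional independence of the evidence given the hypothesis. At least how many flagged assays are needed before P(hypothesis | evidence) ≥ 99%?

18

Prior odds = 0.023/0.977 = 23/977.
Likelihood ratio per flagged assay = 1.6.
Target odds: 0.99 ÷ 0.01 = 99.
Need (23/977) × 1.6ⁿ ≥ 99, i.e. 1.6ⁿ ≥ 96723/23.
1.6¹⁷ ≈2951.48 falls short of 96723/23 but 1.6¹⁸ ≈4722.37 reaches it, so n = 18.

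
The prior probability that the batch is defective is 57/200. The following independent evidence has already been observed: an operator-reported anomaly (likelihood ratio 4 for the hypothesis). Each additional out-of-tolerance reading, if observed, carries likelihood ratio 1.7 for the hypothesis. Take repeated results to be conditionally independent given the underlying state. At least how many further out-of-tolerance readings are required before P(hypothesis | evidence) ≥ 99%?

Prior odds = 0.285/0.715 = 57/143.
Bayes factor of the evidence already in hand = 4.
Odds after that evidence = (57/143) × 4 = 228/143.
Target odds = 0.99/0.01 = 99.
Need 1.7ⁿ ≥ 99 ÷ (228/143) = 4719/76.
1.7⁷ = 410338673/10000000 falls short of 4719/76 but 1.7⁸ ≈69.7576 reaches it, so n = 8.

8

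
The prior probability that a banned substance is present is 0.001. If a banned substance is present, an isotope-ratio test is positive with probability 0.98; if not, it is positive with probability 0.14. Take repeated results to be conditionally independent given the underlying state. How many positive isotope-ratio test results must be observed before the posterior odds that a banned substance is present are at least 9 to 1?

5

Prior odds: 0.001 ÷ 0.999 = 1/999.
Likelihood ratio of a positive = 0.98/0.14 = 7.
Target odds = 9.
Need (1/999) × 7ⁿ ≥ 9, i.e. 7ⁿ ≥ 8991.
7⁴ = 2401 falls short of 8991 but 7⁵ = 16807 reaches it, so n = 5.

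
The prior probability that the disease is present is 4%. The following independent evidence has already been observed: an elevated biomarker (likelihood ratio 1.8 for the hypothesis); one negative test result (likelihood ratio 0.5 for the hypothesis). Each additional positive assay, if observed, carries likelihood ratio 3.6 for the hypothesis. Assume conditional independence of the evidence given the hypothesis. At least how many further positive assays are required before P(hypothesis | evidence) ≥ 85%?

Prior odds = 0.04/0.96 = 1/24.
Combined Bayes factor of the evidence already in hand = 1.8 × 0.5 = 0.9.
Odds after that evidence = (1/24) × 0.9 = 0.0375.
Target odds = 0.85/0.15 = 17/3.
Need 3.6ⁿ ≥ 17/3 ÷ 0.0375 = 1360/9.
3.6³ = 46.656 falls short of 1360/9 but 3.6⁴ = 167.9616 reaches it, so n = 4.

4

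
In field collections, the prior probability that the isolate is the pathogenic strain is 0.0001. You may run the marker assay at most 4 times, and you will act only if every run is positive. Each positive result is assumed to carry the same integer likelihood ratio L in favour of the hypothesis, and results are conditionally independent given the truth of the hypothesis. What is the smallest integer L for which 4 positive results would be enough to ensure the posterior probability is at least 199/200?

Prior odds = 0.0001/0.9999 = 1/9999.
Target odds = 0.995/0.005 = 199.
Need L⁴ ≥ 199 ÷ (1/9999) = 1989801.
37⁴ = 1874161 < 1989801 ≤ 2085136 = 38⁴, so L = 38.

38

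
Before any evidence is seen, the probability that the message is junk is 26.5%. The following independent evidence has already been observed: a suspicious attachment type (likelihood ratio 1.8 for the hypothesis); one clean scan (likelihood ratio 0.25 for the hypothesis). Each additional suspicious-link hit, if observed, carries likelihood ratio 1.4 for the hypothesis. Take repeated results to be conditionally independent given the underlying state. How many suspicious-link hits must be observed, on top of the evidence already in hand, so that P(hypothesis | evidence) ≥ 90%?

12

Prior odds = 0.265/0.735 = 53/147.
Combined Bayes factor of the evidence already in hand = 1.8 × 0.25 = 0.45.
Odds after that evidence = (53/147) × 0.45 = 159/980.
Target odds = 0.9/0.1 = 9.
Need 1.4ⁿ ≥ 9 ÷ (159/980) = 2940/53.
1.4¹¹ ≈40.4957 falls short of 2940/53 but 1.4¹² ≈56.6939 reaches it, so n = 12.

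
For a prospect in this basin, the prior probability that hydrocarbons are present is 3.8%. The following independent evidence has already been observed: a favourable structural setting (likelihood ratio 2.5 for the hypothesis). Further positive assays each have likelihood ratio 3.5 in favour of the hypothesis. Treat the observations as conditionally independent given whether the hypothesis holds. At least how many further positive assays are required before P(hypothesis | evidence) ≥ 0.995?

Prior odds = 0.038/0.962 = 19/481.
Bayes factor of the evidence already in hand = 2.5.
Odds after that evidence = (19/481) × 2.5 = 95/962.
Target odds = 0.995/0.005 = 199.
Need 3.5ⁿ ≥ 199 ÷ (95/962) = 191438/95.
3.5⁶ = 1838.265625 falls short of 191438/95 but 3.5⁷ = 823543/128 reaches it, so n = 7.

7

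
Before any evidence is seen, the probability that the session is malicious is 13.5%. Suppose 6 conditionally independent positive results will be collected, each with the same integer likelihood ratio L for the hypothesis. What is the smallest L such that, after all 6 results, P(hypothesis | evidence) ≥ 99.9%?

5

Prior odds = 0.135/0.865 = 27/173.
Target odds = 0.999/0.001 = 999.
Need L⁶ ≥ 999 ÷ (27/173) = 6401.
4⁶ = 4096 < 6401 ≤ 15625 = 5⁶, so L = 5.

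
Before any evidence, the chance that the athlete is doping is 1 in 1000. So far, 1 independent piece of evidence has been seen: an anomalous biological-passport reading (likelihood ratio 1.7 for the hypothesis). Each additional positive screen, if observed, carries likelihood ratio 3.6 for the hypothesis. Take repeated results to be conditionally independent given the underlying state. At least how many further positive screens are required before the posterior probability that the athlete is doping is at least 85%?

7

Prior odds = 0.001/0.999 = 1/999.
Bayes factor of the evidence already in hand = 1.7.
Odds after that evidence = (1/999) × 1.7 = 17/9990.
Target odds = 0.85/0.15 = 17/3.
Need 3.6ⁿ ≥ 17/3 ÷ (17/9990) = 3330.
3.6⁶ = 34012224/15625 falls short of 3330 but 3.6⁷ = 612220032/78125 reaches it, so n = 7.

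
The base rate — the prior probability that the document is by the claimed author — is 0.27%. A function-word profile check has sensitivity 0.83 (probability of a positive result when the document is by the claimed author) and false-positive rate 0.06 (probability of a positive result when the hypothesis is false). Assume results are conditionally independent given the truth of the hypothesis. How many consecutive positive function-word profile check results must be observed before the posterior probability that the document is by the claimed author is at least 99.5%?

5

Prior odds: 0.0027 ÷ 0.9973 = 27/9973.
Likelihood ratio of a positive result = 0.83/0.06 = 83/6.
Target odds: 0.995 ÷ 0.005 = 199.
Need (27/9973) × (83/6)ⁿ ≥ 199, i.e. (83/6)ⁿ ≥ 1984627/27.
(83/6)⁴ = 47458321/1296 falls short of 1984627/27 but (83/6)⁵ ≈506564 reaches it, so n = 5.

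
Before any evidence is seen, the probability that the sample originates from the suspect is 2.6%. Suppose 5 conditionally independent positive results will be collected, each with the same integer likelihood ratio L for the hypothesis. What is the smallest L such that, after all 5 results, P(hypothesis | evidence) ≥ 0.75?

Prior odds = 0.026/0.974 = 13/487.
Target odds = 0.75/0.25 = 3.
Need L⁵ ≥ 3 ÷ (13/487) = 1461/13.
2⁵ = 32 < 1461/13 ≤ 243 = 3⁵, so L = 3.

3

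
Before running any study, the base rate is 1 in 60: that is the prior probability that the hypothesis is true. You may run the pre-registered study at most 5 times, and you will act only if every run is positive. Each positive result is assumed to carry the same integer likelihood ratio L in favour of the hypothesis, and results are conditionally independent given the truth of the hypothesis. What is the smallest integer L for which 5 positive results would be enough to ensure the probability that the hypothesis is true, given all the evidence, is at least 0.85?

4

Prior odds = (1/60)/(59/60) = 1/59.
Target odds = 0.85/0.15 = 17/3.
Need L⁵ ≥ 17/3 ÷ (1/59) = 1003/3.
3⁵ = 243 < 1003/3 ≤ 1024 = 4⁵, so L = 4.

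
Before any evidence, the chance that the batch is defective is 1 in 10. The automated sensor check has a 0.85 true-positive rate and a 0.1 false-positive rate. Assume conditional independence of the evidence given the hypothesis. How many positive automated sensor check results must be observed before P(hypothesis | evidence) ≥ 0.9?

3

Prior odds = 0.1/0.9 = 1/9.
Likelihood ratio of a positive result = 0.85/0.1 = 8.5.
Target odds: 0.9 ÷ 0.1 = 9.
Require 8.5ⁿ ≥ 9 ÷ (1/9) = 81.
8.5² = 72.25 falls short of 81 but 8.5³ = 614.125 reaches it, so n = 3.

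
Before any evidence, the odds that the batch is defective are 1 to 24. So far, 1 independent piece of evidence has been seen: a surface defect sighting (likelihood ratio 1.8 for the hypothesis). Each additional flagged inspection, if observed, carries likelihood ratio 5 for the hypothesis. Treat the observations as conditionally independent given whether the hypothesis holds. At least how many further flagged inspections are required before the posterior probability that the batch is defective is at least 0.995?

Prior odds = 1/24.
Bayes factor of the evidence already in hand = 1.8.
Odds after that evidence = (1/24) × 1.8 = 0.075.
Target odds = 0.995/0.005 = 199.
Need 5ⁿ ≥ 199 ÷ 0.075 = 7960/3.
5⁴ = 625 falls short of 7960/3 but 5⁵ = 3125 reaches it, so n = 5.

5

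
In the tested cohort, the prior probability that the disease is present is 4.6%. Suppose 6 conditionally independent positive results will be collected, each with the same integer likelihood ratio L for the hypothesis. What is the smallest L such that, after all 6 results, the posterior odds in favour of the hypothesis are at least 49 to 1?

Prior odds = 0.046/0.954 = 23/477.
Target odds = 49.
Need L⁶ ≥ 49 ÷ (23/477) = 23373/23.
3⁶ = 729 < 23373/23 ≤ 4096 = 4⁶, so L = 4.

4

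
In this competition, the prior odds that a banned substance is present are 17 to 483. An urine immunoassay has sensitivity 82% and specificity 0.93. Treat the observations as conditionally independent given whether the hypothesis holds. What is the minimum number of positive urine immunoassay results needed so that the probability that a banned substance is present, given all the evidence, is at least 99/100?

Prior odds = 17/483.
False-positive rate = 1 − 0.93 = 0.07; likelihood ratio of a positive = 0.82/0.07 = 82/7.
Target odds: 0.99 ÷ 0.01 = 99.
Require (82/7)ⁿ ≥ 99 ÷ (17/483) = 47817/17.
(82/7)³ = 551368/343 falls short of 47817/17 but (82/7)⁴ = 45212176/2401 reaches it, so n = 4.

4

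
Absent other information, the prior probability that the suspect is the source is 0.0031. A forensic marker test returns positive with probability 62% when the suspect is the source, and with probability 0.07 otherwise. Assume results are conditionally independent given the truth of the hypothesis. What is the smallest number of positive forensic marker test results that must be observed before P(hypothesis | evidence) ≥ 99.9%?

Prior odds: 0.0031 ÷ 0.9969 = 31/9969.
Likelihood ratio of a positive result = 0.62/0.07 = 62/7.
Target posterior odds = 0.999/0.001 = 999.
Need (31/9969) × (62/7)ⁿ ≥ 999, i.e. (62/7)ⁿ ≥ 9959031/31.
(62/7)⁵ = 916132832/16807 falls short of 9959031/31 but (62/7)⁶ ≈482794 reaches it, so n = 6.

6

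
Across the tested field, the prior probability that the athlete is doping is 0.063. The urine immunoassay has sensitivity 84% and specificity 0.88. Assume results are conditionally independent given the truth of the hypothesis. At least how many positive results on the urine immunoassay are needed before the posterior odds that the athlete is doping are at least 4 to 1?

3

Prior odds = 0.063/0.937 = 63/937.
False-positive rate = 1 − 0.88 = 0.12; likelihood ratio of a positive = 0.84/0.12 = 7.
Target odds = 4.
Need (63/937) × 7ⁿ ≥ 4, i.e. 7ⁿ ≥ 3748/63.
7² = 49 falls short of 3748/63 but 7³ = 343 reaches it, so n = 3.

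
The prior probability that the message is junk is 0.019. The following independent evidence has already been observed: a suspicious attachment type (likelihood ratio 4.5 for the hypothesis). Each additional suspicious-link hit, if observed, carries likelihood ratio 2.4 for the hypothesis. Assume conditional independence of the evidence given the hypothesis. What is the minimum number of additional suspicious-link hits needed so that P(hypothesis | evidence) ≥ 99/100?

Prior odds = 0.019/0.981 = 19/981.
Bayes factor of the evidence already in hand = 4.5.
Odds after that evidence = (19/981) × 4.5 = 19/218.
Target odds = 0.99/0.01 = 99.
Need 2.4ⁿ ≥ 99 ÷ (19/218) = 21582/19.
2.4⁸ = 429981696/390625 falls short of 21582/19 but 2.4⁹ ≈2641.81 reaches it, so n = 9.

9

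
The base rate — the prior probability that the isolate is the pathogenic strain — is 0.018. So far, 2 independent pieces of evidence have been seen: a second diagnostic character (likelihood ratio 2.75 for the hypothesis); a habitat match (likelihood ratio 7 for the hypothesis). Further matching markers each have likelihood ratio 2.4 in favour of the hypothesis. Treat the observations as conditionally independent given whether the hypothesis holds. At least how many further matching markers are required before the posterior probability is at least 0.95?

5

Prior odds = 0.018/0.982 = 9/491.
Combined Bayes factor of the evidence already in hand = 2.75 × 7 = 19.25.
Odds after that evidence = (9/491) × 19.25 = 693/1964.
Target odds = 0.95/0.05 = 19.
Need 2.4ⁿ ≥ 19 ÷ (693/1964) = 37316/693.
2.4⁴ = 33.1776 falls short of 37316/693 but 2.4⁵ = 79.62624 reaches it, so n = 5.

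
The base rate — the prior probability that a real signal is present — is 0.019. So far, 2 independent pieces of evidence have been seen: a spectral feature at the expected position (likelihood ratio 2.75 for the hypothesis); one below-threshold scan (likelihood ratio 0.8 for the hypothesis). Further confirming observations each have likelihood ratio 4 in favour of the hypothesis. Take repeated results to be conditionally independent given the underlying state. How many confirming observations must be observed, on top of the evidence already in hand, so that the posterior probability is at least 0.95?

Prior odds = 0.019/0.981 = 19/981.
Combined Bayes factor of the evidence already in hand = 2.75 × 0.8 = 2.2.
Odds after that evidence = (19/981) × 2.2 = 209/4905.
Target odds = 0.95/0.05 = 19.
Need 4ⁿ ≥ 19 ÷ (209/4905) = 4905/11.
4⁴ = 256 falls short of 4905/11 but 4⁵ = 1024 reaches it, so n = 5.

5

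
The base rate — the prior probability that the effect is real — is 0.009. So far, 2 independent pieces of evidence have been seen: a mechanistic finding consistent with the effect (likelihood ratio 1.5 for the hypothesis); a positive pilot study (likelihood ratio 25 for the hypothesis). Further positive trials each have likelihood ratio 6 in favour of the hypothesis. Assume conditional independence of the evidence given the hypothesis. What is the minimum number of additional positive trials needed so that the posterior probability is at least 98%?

3

Prior odds = 0.009/0.991 = 9/991.
Combined Bayes factor of the evidence already in hand = 1.5 × 25 = 37.5.
Odds after that evidence = (9/991) × 37.5 = 675/1982.
Target odds = 0.98/0.02 = 49.
Need 6ⁿ ≥ 49 ÷ (675/1982) = 97118/675.
6² = 36 falls short of 97118/675 but 6³ = 216 reaches it, so n = 3.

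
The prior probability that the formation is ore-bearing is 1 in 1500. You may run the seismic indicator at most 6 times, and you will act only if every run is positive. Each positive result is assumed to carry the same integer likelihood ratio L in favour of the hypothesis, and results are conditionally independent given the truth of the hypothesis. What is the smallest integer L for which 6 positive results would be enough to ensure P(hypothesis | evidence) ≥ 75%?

5

Prior odds = (1/1500)/(1499/1500) = 1/1499.
Target odds = 0.75/0.25 = 3.
Need L⁶ ≥ 3 ÷ (1/1499) = 4497.
4⁶ = 4096 < 4497 ≤ 15625 = 5⁶, so L = 5.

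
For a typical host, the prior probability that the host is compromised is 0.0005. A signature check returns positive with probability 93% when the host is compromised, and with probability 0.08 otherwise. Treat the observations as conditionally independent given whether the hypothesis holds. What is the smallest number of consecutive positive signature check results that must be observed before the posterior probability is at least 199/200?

6

Prior odds = 0.0005/0.9995 = 1/1999.
Likelihood ratio of a positive result = 0.93/0.08 = 11.625.
Target posterior odds = 0.995/0.005 = 199.
Need (1/1999) × 11.625ⁿ ≥ 199, i.e. 11.625ⁿ ≥ 397801.
11.625⁵ ≈212307 falls short of 397801 but 11.625⁶ ≈2.46807e+06 reaches it, so n = 6.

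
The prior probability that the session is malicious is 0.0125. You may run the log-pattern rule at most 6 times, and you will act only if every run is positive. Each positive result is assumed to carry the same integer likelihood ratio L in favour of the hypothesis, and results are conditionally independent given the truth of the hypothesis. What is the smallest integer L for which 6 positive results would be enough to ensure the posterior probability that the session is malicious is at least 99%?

5

Prior odds = 0.0125/0.9875 = 1/79.
Target odds = 0.99/0.01 = 99.
Need L⁶ ≥ 99 ÷ (1/79) = 7821.
4⁶ = 4096 < 7821 ≤ 15625 = 5⁶, so L = 5.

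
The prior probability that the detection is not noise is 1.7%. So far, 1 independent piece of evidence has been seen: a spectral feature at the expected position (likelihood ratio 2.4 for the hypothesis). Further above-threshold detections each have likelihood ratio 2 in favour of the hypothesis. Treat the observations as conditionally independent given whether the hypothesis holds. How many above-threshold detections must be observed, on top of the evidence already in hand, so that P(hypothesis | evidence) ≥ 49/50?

Prior odds = 0.017/0.983 = 17/983.
Bayes factor of the evidence already in hand = 2.4.
Odds after that evidence = (17/983) × 2.4 = 204/4915.
Target odds = 0.98/0.02 = 49.
Need 2ⁿ ≥ 49 ÷ (204/4915) = 240835/204.
2¹⁰ = 1024 falls short of 240835/204 but 2¹¹ = 2048 reaches it, so n = 11.

11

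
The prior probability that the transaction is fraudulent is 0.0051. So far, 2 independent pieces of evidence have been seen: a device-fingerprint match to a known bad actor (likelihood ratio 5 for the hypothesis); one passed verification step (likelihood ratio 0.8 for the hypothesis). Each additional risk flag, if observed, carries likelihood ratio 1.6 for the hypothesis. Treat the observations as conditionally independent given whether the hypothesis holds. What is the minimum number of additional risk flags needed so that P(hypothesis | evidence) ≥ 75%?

11

Prior odds = 0.0051/0.9949 = 51/9949.
Combined Bayes factor of the evidence already in hand = 5 × 0.8 = 4.
Odds after that evidence = (51/9949) × 4 = 204/9949.
Target odds = 0.75/0.25 = 3.
Need 1.6ⁿ ≥ 3 ÷ (204/9949) = 9949/68.
1.6¹⁰ ≈109.951 falls short of 9949/68 but 1.6¹¹ ≈175.922 reaches it, so n = 11.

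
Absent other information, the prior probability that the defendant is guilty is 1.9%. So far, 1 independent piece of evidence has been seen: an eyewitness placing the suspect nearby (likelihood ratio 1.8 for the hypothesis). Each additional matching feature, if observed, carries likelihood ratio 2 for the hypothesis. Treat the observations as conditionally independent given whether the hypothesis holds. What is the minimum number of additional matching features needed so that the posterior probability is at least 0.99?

12

Prior odds = 0.019/0.981 = 19/981.
Bayes factor of the evidence already in hand = 1.8.
Odds after that evidence = (19/981) × 1.8 = 19/545.
Target odds = 0.99/0.01 = 99.
Need 2ⁿ ≥ 99 ÷ (19/545) = 53955/19.
2¹¹ = 2048 falls short of 53955/19 but 2¹² = 4096 reaches it, so n = 12.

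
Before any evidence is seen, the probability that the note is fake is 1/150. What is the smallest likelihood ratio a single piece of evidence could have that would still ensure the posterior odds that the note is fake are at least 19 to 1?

2831

Prior odds = (1/150)/(149/150) = 1/149.
Target odds = 19.
Required Bayes factor = 19 ÷ (1/149) = 2831.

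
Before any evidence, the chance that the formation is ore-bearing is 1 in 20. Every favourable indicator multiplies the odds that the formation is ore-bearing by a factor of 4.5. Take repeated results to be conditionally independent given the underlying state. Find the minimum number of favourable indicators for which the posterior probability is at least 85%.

4

Prior odds = 0.05/0.95 = 1/19.
Likelihood ratio per favourable indicator = 4.5.
Target odds: 0.85 ÷ 0.15 = 17/3.
Require 4.5ⁿ ≥ 17/3 ÷ (1/19) = 323/3.
4.5³ = 91.125 falls short of 323/3 but 4.5⁴ = 410.0625 reaches it, so n = 4.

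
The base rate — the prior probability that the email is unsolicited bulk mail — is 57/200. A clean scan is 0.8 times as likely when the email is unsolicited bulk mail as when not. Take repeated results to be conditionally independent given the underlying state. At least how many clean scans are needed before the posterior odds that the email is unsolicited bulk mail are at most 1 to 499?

Prior odds = 0.285/0.715 = 57/143.
Likelihood ratio per clean scan = 0.8.
Target odds = 1/499.
Require 0.8ⁿ ≤ 1/499 ÷ (57/143) = 143/28443.
0.8²³ ≈0.00590296 is still above 143/28443 but 0.8²⁴ ≈0.00472237 is at or below it, so n = 24.

24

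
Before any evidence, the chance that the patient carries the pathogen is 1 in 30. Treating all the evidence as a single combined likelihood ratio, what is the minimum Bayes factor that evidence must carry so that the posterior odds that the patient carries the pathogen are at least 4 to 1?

116

Prior odds = (1/30)/(29/30) = 1/29.
Target odds = 4.
Required Bayes factor = 4 ÷ (1/29) = 116.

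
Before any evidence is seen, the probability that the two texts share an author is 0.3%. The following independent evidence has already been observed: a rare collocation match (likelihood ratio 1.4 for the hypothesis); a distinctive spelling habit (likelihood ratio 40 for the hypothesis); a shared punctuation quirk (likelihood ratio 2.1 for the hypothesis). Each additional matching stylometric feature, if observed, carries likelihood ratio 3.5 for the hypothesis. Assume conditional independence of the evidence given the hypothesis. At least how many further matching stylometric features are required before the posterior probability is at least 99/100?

Prior odds = 0.003/0.997 = 3/997.
Combined Bayes factor of the evidence already in hand = 1.4 × 40 × 2.1 = 117.6.
Odds after that evidence = (3/997) × 117.6 = 1764/4985.
Target odds = 0.99/0.01 = 99.
Need 3.5ⁿ ≥ 99 ÷ (1764/4985) = 54835/196.
3.5⁴ = 150.0625 falls short of 54835/196 but 3.5⁵ = 525.21875 reaches it, so n = 5.

5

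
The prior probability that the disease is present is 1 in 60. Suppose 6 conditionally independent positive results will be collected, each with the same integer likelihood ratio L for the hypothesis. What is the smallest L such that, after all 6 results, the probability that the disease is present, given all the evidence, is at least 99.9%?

Prior odds = (1/60)/(59/60) = 1/59.
Target odds = 0.999/0.001 = 999.
Need L⁶ ≥ 999 ÷ (1/59) = 58941.
6⁶ = 46656 < 58941 ≤ 117649 = 7⁶, so L = 7.

7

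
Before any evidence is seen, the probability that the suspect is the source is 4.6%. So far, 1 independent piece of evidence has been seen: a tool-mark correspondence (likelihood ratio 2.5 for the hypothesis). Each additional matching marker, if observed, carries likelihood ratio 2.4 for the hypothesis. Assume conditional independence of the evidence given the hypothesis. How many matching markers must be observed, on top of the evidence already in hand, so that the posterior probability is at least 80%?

Prior odds = 0.046/0.954 = 23/477.
Bayes factor of the evidence already in hand = 2.5.
Odds after that evidence = (23/477) × 2.5 = 115/954.
Target odds = 0.8/0.2 = 4.
Need 2.4ⁿ ≥ 4 ÷ (115/954) = 3816/115.
2.4⁴ = 33.1776 falls short of 3816/115 but 2.4⁵ = 79.62624 reaches it, so n = 5.

5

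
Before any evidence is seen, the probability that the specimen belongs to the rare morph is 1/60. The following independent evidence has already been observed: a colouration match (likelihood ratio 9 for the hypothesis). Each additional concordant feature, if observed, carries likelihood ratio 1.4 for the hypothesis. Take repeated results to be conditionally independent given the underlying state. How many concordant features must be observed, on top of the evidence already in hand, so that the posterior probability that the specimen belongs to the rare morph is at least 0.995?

Prior odds = (1/60)/(59/60) = 1/59.
Bayes factor of the evidence already in hand = 9.
Odds after that evidence = (1/59) × 9 = 9/59.
Target odds = 0.995/0.005 = 199.
Need 1.4ⁿ ≥ 199 ÷ (9/59) = 11741/9.
1.4²¹ ≈1171.36 falls short of 11741/9 but 1.4²² ≈1639.9 reaches it, so n = 22.

22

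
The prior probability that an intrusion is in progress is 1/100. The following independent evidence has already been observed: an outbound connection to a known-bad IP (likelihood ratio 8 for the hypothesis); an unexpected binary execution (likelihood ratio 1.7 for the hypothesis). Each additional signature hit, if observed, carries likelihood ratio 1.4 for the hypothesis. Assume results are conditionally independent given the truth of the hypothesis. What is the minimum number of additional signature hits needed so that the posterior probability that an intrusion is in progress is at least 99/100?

Prior odds = 0.01/0.99 = 1/99.
Combined Bayes factor of the evidence already in hand = 8 × 1.7 = 13.6.
Odds after that evidence = (1/99) × 13.6 = 68/495.
Target odds = 0.99/0.01 = 99.
Need 1.4ⁿ ≥ 99 ÷ (68/495) = 49005/68.
1.4¹⁹ ≈597.63 falls short of 49005/68 but 1.4²⁰ ≈836.683 reaches it, so n = 20.

20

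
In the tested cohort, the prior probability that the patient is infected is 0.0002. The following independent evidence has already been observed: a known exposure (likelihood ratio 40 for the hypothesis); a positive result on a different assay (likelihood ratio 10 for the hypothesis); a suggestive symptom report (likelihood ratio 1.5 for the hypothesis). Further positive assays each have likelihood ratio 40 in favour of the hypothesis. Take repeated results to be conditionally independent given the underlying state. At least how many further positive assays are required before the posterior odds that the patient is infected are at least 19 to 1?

2

Prior odds = 0.0002/0.9998 = 1/4999.
Combined Bayes factor of the evidence already in hand = 40 × 10 × 1.5 = 600.
Odds after that evidence = (1/4999) × 600 = 600/4999.
Target odds = 19.
Need 40ⁿ ≥ 19 ÷ (600/4999) = 94981/600.
40¹ = 40 falls short of 94981/600 but 40² = 1600 reaches it, so n = 2.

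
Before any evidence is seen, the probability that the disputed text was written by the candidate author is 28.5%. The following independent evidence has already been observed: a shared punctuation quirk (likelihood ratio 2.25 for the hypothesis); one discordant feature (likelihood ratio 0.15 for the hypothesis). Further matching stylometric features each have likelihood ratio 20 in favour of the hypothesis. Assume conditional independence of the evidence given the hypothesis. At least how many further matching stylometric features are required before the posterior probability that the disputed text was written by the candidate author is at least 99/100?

Prior odds = 0.285/0.715 = 57/143.
Combined Bayes factor of the evidence already in hand = 2.25 × 0.15 = 0.3375.
Odds after that evidence = (57/143) × 0.3375 = 1539/11440.
Target odds = 0.99/0.01 = 99.
Need 20ⁿ ≥ 99 ÷ (1539/11440) = 125840/171.
20² = 400 falls short of 125840/171 but 20³ = 8000 reaches it, so n = 3.

3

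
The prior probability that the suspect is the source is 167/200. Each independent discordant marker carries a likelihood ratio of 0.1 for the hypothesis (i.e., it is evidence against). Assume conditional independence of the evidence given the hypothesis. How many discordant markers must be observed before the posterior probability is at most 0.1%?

4

Prior odds: 0.835 ÷ 0.165 = 167/33.
Likelihood ratio per discordant marker = 0.1.
Target odds: 0.001 ÷ 0.999 = 1/999.
Need (167/33) × 0.1ⁿ ≤ 1/999, i.e. 0.1ⁿ ≤ 11/55611.
0.1³ = 0.001 is still above 11/55611 but 0.1⁴ = 0.0001 is at or below it, so n = 4.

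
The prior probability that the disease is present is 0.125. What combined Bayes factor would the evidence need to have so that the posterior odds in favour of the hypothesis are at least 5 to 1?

35

Prior odds = 0.125/0.875 = 1/7.
Target odds = 5.
Required Bayes factor = 5 ÷ (1/7) = 35.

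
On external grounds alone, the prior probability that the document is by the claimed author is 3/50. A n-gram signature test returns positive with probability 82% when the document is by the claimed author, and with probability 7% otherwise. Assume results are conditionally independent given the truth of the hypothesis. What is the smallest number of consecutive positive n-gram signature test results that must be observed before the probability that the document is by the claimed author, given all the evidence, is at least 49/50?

3

Prior odds: 0.06 ÷ 0.94 = 3/47.
Likelihood ratio of a positive result = 0.82/0.07 = 82/7.
Target posterior odds = 0.98/0.02 = 49.
Require (82/7)ⁿ ≥ 49 ÷ (3/47) = 2303/3.
(82/7)² = 6724/49 falls short of 2303/3 but (82/7)³ = 551368/343 reaches it, so n = 3.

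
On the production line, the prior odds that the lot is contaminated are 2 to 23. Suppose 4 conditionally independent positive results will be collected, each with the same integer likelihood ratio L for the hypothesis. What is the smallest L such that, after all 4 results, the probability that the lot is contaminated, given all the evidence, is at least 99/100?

6

Prior odds = 2/23.
Target odds = 0.99/0.01 = 99.
Need L⁴ ≥ 99 ÷ (2/23) = 1138.5.
5⁴ = 625 < 1138.5 ≤ 1296 = 6⁴, so L = 6.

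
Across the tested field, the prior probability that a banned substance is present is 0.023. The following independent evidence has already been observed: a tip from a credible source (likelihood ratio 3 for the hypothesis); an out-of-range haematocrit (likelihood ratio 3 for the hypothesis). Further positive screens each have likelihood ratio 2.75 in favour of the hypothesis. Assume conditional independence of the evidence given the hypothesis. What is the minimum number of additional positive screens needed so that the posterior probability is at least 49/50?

Prior odds = 0.023/0.977 = 23/977.
Combined Bayes factor of the evidence already in hand = 3 × 3 = 9.
Odds after that evidence = (23/977) × 9 = 207/977.
Target odds = 0.98/0.02 = 49.
Need 2.75ⁿ ≥ 49 ÷ (207/977) = 47873/207.
2.75⁵ = 161051/1024 falls short of 47873/207 but 2.75⁶ = 1771561/4096 reaches it, so n = 6.

6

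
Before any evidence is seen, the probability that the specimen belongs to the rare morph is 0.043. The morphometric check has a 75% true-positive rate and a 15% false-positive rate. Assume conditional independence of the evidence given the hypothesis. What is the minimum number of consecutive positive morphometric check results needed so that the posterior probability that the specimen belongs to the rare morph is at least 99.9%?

Prior odds = 0.043/0.957 = 43/957.
Likelihood ratio of a positive result = 0.75/0.15 = 5.
Target odds: 0.999 ÷ 0.001 = 999.
Require 5ⁿ ≥ 999 ÷ (43/957) = 956043/43.
5⁶ = 15625 falls short of 956043/43 but 5⁷ = 78125 reaches it, so n = 7.

7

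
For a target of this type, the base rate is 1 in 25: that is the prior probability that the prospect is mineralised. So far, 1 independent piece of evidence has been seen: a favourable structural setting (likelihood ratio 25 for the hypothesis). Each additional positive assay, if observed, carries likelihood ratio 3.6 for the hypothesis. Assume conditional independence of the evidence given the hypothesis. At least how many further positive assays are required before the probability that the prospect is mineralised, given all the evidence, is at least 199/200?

Prior odds = 0.04/0.96 = 1/24.
Bayes factor of the evidence already in hand = 25.
Odds after that evidence = (1/24) × 25 = 25/24.
Target odds = 0.995/0.005 = 199.
Need 3.6ⁿ ≥ 199 ÷ (25/24) = 191.04.
3.6⁴ = 167.9616 falls short of 191.04 but 3.6⁵ = 604.66176 reaches it, so n = 5.

5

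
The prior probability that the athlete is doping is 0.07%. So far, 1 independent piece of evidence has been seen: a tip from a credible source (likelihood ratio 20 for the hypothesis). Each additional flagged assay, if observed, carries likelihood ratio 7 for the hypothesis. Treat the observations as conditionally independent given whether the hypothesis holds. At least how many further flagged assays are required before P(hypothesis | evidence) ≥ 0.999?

Prior odds = 0.0007/0.9993 = 7/9993.
Bayes factor of the evidence already in hand = 20.
Odds after that evidence = (7/9993) × 20 = 140/9993.
Target odds = 0.999/0.001 = 999.
Need 7ⁿ ≥ 999 ÷ (140/9993) = 9983007/140.
7⁵ = 16807 falls short of 9983007/140 but 7⁶ = 117649 reaches it, so n = 6.

6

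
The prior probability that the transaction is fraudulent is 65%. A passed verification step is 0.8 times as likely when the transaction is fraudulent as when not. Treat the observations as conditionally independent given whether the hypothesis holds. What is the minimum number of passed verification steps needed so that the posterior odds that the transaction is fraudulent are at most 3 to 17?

Prior odds = 0.65/0.35 = 13/7.
Likelihood ratio per passed verification step = 0.8.
Target odds = 3/17.
Need (13/7) × 0.8ⁿ ≤ 3/17, i.e. 0.8ⁿ ≤ 21/221.
0.8¹⁰ = 1048576/9765625 is still above 21/221 but 0.8¹¹ = 4194304/48828125 is at or below it, so n = 11.

11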